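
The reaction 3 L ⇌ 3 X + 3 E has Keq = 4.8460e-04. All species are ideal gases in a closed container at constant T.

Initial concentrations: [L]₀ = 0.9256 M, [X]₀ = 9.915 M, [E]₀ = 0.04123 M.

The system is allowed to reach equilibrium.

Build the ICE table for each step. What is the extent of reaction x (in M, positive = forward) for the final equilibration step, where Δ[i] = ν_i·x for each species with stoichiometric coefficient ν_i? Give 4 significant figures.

Q₀ = 0.08615 vs Keq = 4.8460e-04 ⇒ Q>K, reverse
Step 1:
                  L         X         E
  I          0.9256     9.915   0.04123
  C         0.03361  -0.03361  -0.03361
  E          0.9592     9.881  0.007625
  solve Keq expr → x = -0.0112; check Q = 4.8460e-04

x = -0.0112 M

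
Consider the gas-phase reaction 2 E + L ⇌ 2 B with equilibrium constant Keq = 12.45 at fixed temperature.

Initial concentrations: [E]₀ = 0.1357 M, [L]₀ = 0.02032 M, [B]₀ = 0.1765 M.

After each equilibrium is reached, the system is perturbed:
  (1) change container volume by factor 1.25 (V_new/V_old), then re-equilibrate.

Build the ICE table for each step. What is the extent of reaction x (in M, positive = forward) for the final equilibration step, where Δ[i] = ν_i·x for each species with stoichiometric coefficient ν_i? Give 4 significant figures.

x = -0.002364 M

Q₀ = 83.25 vs Keq = 12.45 ⇒ Q>K, reverse
Step 1:
                    E           L           B
  Initial      0.1357     0.02032      0.1765
  Change      0.04483     0.02241    -0.04483
  Equil        0.1805     0.04273      0.1317
  solve Keq expr → x = -0.02241; check Q = 12.45
Then change container volume by factor 1.25 (V_new/V_old).
Step 2:
                    E           L           B
  Initial      0.1444     0.03419      0.1053
  Change     0.004728    0.002364   -0.004728
  Equil        0.1491     0.03655      0.1006
  solve Keq expr → x = -0.002364; check Q = 12.45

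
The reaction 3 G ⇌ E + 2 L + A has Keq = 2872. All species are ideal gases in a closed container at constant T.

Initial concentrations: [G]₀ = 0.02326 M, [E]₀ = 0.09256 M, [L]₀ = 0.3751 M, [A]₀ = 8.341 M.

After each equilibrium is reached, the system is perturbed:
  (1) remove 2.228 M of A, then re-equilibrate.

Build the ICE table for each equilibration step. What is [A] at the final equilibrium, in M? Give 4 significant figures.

[A]_eq = 6.111 M

Q₀ = 8632 vs Keq = 2872 ⇒ Q>K, reverse
Step 1:
                   G          E          L          A
  init       0.02326    0.09256     0.3751      8.341
  Δ         0.009538  -0.003179  -0.006359  -0.003179
  eq          0.0328    0.08938     0.3687      8.338
  solve Keq expr → x = -0.003179; check Q = 2872
Then remove 2.228 M of A.
Step 2:
                   G          E          L          A
  init        0.0328    0.08938     0.3687       6.11
  Δ        -0.003009   0.001003   0.002006   0.001003
  eq         0.02979    0.09038     0.3707      6.111
  solve Keq expr → x = 0.001003; check Q = 2872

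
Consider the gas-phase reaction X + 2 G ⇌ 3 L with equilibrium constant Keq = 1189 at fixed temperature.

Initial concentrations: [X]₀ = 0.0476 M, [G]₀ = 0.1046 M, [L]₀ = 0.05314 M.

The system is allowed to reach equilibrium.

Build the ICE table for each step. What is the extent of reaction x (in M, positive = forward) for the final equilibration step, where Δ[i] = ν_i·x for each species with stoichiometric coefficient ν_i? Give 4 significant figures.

x = 0.04015 M

Q₀ = 0.2881 vs Keq = 1189 ⇒ Q<K, forward
Step 1:
                   X          G          L
  Initial     0.0476     0.1046    0.05314
  Change    -0.04015    -0.0803     0.1204
  Equil      0.00745     0.0243     0.1736
  solve Keq expr → x = 0.04015; check Q = 1189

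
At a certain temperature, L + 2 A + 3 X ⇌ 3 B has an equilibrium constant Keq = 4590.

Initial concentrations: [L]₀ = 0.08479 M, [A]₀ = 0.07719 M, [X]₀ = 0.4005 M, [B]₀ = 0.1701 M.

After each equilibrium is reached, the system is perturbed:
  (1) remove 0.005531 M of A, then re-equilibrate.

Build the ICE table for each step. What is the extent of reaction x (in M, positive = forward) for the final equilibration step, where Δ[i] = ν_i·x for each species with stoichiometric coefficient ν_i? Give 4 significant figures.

x = -0.001656 M

Q₀ = 151.6 vs Keq = 4590 ⇒ Q<K, forward
Step 1:
                   L          A          X          B
  init       0.08479    0.07719     0.4005     0.1701
  Δ         -0.02149   -0.04298   -0.06446    0.06446
  eq          0.0633    0.03421      0.336     0.2346
  solve Keq expr → x = 0.02149; check Q = 4590
Then remove 0.005531 M of A.
Step 2:
                   L          A          X          B
  init        0.0633    0.02868      0.336     0.2346
  Δ         0.001656   0.003312   0.004969  -0.004969
  eq         0.06496      0.032      0.341     0.2296
  solve Keq expr → x = -0.001656; check Q = 4590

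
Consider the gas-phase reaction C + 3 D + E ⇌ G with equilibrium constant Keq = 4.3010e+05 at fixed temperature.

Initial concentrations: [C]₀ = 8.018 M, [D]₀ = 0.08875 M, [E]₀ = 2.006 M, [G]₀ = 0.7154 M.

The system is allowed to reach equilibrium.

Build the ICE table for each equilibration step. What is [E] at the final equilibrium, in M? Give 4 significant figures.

Q₀ = 63.63 vs Keq = 4.3010e+05 ⇒ Q<K, forward
Step 1:
                    C           D           E           G
  init          8.018     0.08875       2.006      0.7154
  Δ          -0.02799    -0.08397    -0.02799     0.02799
  eq             7.99    0.004782       1.978      0.7434
  solve Keq expr → x = 0.02799; check Q = 4.3010e+05

[E]_eq = 1.978 M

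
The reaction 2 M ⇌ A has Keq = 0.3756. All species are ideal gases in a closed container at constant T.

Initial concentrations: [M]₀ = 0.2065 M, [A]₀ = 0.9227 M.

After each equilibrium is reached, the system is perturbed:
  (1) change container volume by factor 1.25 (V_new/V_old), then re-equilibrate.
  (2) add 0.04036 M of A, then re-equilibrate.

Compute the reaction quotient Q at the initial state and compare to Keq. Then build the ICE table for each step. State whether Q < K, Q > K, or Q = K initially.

Q₀ = 21.64; Q > K (proceeds reverse)

Q₀ = 21.64 vs Keq = 0.3756 ⇒ Q>K, reverse
Step 1:
                   M          A
  init        0.2065     0.9227
  Δ           0.9096    -0.4548
  eq           1.116     0.4679
  solve Keq expr → x = -0.4548; check Q = 0.3756
Then change container volume by factor 1.25 (V_new/V_old).
Step 2:
                   M          A
  init        0.8929     0.3743
  Δ          0.06268   -0.03134
  eq          0.9556      0.343
  solve Keq expr → x = -0.03134; check Q = 0.3756
Then add 0.04036 M of A.
Step 3:
                   M          A
  init        0.9556     0.3833
  Δ          0.03281    -0.0164
  eq          0.9884     0.3669
  solve Keq expr → x = -0.0164; check Q = 0.3756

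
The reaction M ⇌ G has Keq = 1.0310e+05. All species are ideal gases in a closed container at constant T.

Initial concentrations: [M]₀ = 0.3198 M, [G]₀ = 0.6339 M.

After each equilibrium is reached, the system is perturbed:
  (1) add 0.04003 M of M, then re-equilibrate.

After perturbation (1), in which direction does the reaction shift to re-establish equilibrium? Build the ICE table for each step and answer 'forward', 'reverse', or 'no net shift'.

Direction: forward

Q₀ = 1.982 vs Keq = 1.0310e+05 ⇒ Q<K, forward
Step 1:
                  M         G
  Initial    0.3198    0.6339
  Change    -0.3198    0.3198
  Equil   9.2502e-06    0.9537
  solve Keq expr → x = 0.3198; check Q = 1.0310e+05
Then add 0.04003 M of M.
Step 2:
                  M         G
  Initial   0.04004    0.9537
  Change   -0.04003   0.04003
  Equil   9.6384e-06    0.9937
  solve Keq expr → x = 0.04003; check Q = 1.0310e+05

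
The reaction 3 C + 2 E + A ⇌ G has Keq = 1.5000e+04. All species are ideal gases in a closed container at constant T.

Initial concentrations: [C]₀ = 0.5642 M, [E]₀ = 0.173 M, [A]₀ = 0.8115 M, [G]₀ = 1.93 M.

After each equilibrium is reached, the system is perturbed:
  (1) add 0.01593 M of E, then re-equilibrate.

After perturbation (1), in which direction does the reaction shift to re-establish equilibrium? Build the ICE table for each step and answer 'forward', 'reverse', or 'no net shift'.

Q₀ = 442.5 vs Keq = 1.5000e+04 ⇒ Q<K, forward
Step 1:
                    C           E           A           G
  init         0.5642       0.173      0.8115        1.93
  Δ           -0.1769     -0.1179    -0.05896     0.05896
  eq           0.3873     0.05507      0.7525       1.989
  solve Keq expr → x = 0.05896; check Q = 1.5000e+04
Then add 0.01593 M of E.
Step 2:
                    C           E           A           G
  init         0.3873       0.071      0.7525       1.989
  Δ          -0.01749    -0.01166    -0.00583     0.00583
  eq           0.3698     0.05934      0.7467       1.995
  solve Keq expr → x = 0.00583; check Q = 1.5000e+04

Direction: forward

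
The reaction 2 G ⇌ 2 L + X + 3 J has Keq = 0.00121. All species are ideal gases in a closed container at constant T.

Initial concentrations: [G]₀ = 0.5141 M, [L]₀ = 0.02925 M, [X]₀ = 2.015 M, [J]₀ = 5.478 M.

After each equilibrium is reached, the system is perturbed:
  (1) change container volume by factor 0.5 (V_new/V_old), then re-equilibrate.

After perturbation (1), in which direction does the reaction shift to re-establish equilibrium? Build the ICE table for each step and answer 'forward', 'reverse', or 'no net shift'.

Direction: reverse

Q₀ = 1.072 vs Keq = 0.00121 ⇒ Q>K, reverse
Step 1:
                  G         L         X         J
  Initial    0.5141   0.02925     2.015     5.478
  Change     0.0282   -0.0282   -0.0141   -0.0423
  Equil      0.5423  0.001052     2.001     5.436
  solve Keq expr → x = -0.0141; check Q = 0.00121
Then change container volume by factor 0.5 (V_new/V_old).
Step 2:
                  G         L         X         J
  Initial     1.085  0.002105     4.002     10.87
  Change   0.001577 -0.001577 -7.8872e-04 -0.002366
  Equil       1.086 5.2713e-04     4.001     10.87
  solve Keq expr → x = -7.8872e-04; check Q = 0.00121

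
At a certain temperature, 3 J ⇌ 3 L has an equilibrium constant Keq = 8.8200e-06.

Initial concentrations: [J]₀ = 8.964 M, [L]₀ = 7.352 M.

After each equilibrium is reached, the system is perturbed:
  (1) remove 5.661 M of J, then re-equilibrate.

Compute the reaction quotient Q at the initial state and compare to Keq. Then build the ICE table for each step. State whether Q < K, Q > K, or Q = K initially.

Q₀ = 0.5517 vs Keq = 8.8200e-06 ⇒ Q>K, reverse
Step 1:
                    J           L
  Initial       8.964       7.352
  Change        7.022      -7.022
  Equil         15.99      0.3303
  solve Keq expr → x = -2.341; check Q = 8.8200e-06
Then remove 5.661 M of J.
Step 2:
                    J           L
  Initial       10.32      0.3303
  Change       0.1146     -0.1146
  Equil         10.44      0.2157
  solve Keq expr → x = -0.0382; check Q = 8.8200e-06

Q₀ = 0.5517; Q > K (proceeds reverse)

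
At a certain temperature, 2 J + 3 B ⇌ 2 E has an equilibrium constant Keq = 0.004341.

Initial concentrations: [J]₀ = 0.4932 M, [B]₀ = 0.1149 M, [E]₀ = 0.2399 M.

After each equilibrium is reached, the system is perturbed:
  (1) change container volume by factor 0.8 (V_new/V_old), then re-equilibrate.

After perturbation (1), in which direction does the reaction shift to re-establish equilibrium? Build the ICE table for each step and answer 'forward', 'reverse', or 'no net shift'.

Q₀ = 156 vs Keq = 0.004341 ⇒ Q>K, reverse
Step 1:
                    J           B           E
  I            0.4932      0.1149      0.2399
  C            0.2255      0.3382     -0.2255
  E            0.7187      0.4531     0.01444
  solve Keq expr → x = -0.1127; check Q = 0.004341
Then change container volume by factor 0.8 (V_new/V_old).
Step 2:
                    J           B           E
  I            0.8983      0.5664     0.01805
  C         -0.006366    -0.00955    0.006366
  E             0.892      0.5568     0.02442
  solve Keq expr → x = 0.003183; check Q = 0.004341

Direction: forward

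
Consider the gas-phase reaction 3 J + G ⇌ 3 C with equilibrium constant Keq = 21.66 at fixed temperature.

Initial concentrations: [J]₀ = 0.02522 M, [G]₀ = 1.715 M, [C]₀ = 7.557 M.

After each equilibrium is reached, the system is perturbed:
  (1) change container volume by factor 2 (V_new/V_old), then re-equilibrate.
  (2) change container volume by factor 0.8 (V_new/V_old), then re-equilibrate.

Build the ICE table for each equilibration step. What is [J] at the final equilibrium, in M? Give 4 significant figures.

[J]_eq = 1.141 M

Q₀ = 1.5687e+07 vs Keq = 21.66 ⇒ Q>K, reverse
Step 1:
                    J           G           C
  I           0.02522       1.715       7.557
  C             1.604      0.5348      -1.604
  E              1.63        2.25       5.953
  solve Keq expr → x = -0.5348; check Q = 21.66
Then change container volume by factor 2 (V_new/V_old).
Step 2:
                    J           G           C
  I            0.8148       1.125       2.976
  C            0.1472     0.04907     -0.1472
  E            0.9621       1.174       2.829
  solve Keq expr → x = -0.04907; check Q = 21.66
Then change container volume by factor 0.8 (V_new/V_old).
Step 3:
                    J           G           C
  I             1.203       1.467       3.536
  C          -0.06146    -0.02049     0.06146
  E             1.141       1.447       3.598
  solve Keq expr → x = 0.02049; check Q = 21.66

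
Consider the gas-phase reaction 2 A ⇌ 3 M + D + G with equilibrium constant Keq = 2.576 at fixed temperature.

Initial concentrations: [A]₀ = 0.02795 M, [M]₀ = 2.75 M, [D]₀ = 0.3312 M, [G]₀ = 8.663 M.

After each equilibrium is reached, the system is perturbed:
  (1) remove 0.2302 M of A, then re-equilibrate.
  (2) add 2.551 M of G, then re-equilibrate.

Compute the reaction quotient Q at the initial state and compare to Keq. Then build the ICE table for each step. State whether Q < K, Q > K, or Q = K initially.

Q₀ = 7.6382e+04; Q > K (proceeds reverse)

Q₀ = 7.6382e+04 vs Keq = 2.576 ⇒ Q>K, reverse
Step 1:
                    A           M           D           G
  I           0.02795        2.75      0.3312       8.663
  C            0.6196     -0.9293     -0.3098     -0.3098
  E            0.6475       1.821     0.02142       8.353
  solve Keq expr → x = -0.3098; check Q = 2.576
Then remove 0.2302 M of A.
Step 2:
                    A           M           D           G
  I            0.4173       1.821     0.02142       8.353
  C           0.02199    -0.03298    -0.01099    -0.01099
  E            0.4393       1.788     0.01043       8.342
  solve Keq expr → x = -0.01099; check Q = 2.576
Then add 2.551 M of G.
Step 3:
                    A           M           D           G
  I            0.4393       1.788     0.01043       10.89
  C          0.004381   -0.006571    -0.00219    -0.00219
  E            0.4437       1.781     0.00824       10.89
  solve Keq expr → x = -0.00219; check Q = 2.576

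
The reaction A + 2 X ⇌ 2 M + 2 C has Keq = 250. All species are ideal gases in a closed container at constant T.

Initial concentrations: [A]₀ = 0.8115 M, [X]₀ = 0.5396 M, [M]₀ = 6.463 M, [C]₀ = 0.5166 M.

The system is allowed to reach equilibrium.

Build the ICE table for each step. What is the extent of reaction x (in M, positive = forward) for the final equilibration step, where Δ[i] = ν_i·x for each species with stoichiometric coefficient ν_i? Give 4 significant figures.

x = 0.09451 M

Q₀ = 47.18 vs Keq = 250 ⇒ Q<K, forward
Step 1:
                   A          X          M          C
  I           0.8115     0.5396      6.463     0.5166
  C         -0.09451     -0.189      0.189      0.189
  E            0.717     0.3506      6.652     0.7056
  solve Keq expr → x = 0.09451; check Q = 250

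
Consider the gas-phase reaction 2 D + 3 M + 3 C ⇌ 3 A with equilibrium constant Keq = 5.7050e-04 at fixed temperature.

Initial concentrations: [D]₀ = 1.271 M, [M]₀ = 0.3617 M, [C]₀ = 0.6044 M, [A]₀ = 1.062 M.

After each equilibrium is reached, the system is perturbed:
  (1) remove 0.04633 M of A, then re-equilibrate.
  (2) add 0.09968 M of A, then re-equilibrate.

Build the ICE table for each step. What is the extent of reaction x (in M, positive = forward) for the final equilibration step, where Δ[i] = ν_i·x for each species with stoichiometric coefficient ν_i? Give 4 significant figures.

x = -0.02401 M

Q₀ = 70.97 vs Keq = 5.7050e-04 ⇒ Q>K, reverse
Step 1:
                  D         M         C         A
  Initial     1.271    0.3617    0.6044     1.062
  Change     0.5632    0.8447    0.8447   -0.8447
  Equil       1.834     1.206     1.449    0.2173
  solve Keq expr → x = -0.2816; check Q = 5.7050e-04
Then remove 0.04633 M of A.
Step 2:
                  D         M         C         A
  Initial     1.834     1.206     1.449    0.1709
  Change   -0.02245  -0.03367  -0.03367   0.03367
  Equil       1.812     1.173     1.415    0.2046
  solve Keq expr → x = 0.01122; check Q = 5.7050e-04
Then add 0.09968 M of A.
Step 3:
                  D         M         C         A
  Initial     1.812     1.173     1.415    0.3043
  Change    0.04803   0.07204   0.07204  -0.07204
  Equil        1.86     1.245     1.488    0.2322
  solve Keq expr → x = -0.02401; check Q = 5.7050e-04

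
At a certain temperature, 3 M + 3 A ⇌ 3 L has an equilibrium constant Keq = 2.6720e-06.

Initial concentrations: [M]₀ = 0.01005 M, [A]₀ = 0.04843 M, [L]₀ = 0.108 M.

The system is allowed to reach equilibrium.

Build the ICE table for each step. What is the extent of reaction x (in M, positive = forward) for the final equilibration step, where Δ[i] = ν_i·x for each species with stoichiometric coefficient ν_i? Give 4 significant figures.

Q₀ = 1.0925e+07 vs Keq = 2.6720e-06 ⇒ Q>K, reverse
Step 1:
                   M          A          L
  Initial    0.01005    0.04843      0.108
  Change      0.1077     0.1077    -0.1077
  Equil       0.1178     0.1562 2.5528e-04
  solve Keq expr → x = -0.03591; check Q = 2.6720e-06

x = -0.03591 M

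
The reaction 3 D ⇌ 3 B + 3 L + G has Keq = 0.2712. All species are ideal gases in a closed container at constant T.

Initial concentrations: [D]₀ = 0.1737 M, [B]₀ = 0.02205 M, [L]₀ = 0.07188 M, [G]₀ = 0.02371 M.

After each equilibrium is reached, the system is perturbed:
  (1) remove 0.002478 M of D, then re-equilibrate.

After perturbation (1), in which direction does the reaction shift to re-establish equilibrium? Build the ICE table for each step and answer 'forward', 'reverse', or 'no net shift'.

Direction: reverse

Q₀ = 1.8013e-08 vs Keq = 0.2712 ⇒ Q<K, forward
Step 1:
                  D         B         L         G
  init       0.1737   0.02205   0.07188   0.02371
  Δ         -0.1492    0.1492    0.1492   0.04973
  eq         0.0245    0.1713    0.2211   0.07344
  solve Keq expr → x = 0.04973; check Q = 0.2712
Then remove 0.002478 M of D.
Step 2:
                  D         B         L         G
  init      0.02202    0.1713    0.2211   0.07344
  Δ        0.001922 -0.001922 -0.001922 -6.4080e-04
  eq        0.02394    0.1693    0.2192    0.0728
  solve Keq expr → x = -6.4080e-04; check Q = 0.2712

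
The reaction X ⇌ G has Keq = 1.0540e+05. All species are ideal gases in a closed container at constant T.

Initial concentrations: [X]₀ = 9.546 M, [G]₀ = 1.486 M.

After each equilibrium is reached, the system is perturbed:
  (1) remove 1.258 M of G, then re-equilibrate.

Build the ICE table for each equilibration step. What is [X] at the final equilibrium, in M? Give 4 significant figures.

[X]_eq = 9.2732e-05 M

Q₀ = 0.1557 vs Keq = 1.0540e+05 ⇒ Q<K, forward
Step 1:
                  X         G
  I           9.546     1.486
  C          -9.546     9.546
  E       1.0467e-04     11.03
  solve Keq expr → x = 9.546; check Q = 1.0540e+05
Then remove 1.258 M of G.
Step 2:
                  X         G
  I       1.0467e-04     9.774
  C       -1.1935e-05 1.1935e-05
  E       9.2732e-05     9.774
  solve Keq expr → x = 1.1935e-05; check Q = 1.0540e+05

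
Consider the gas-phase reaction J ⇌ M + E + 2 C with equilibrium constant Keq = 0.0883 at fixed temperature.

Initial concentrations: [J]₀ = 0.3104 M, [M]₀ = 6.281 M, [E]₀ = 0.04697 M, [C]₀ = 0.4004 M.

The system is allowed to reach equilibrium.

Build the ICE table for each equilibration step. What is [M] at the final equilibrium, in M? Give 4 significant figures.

[M]_eq = 6.267 M

Q₀ = 0.1524 vs Keq = 0.0883 ⇒ Q>K, reverse
Step 1:
                   J          M          E          C
  I           0.3104      6.281    0.04697     0.4004
  C          0.01401   -0.01401   -0.01401   -0.02802
  E           0.3244      6.267    0.03296     0.3724
  solve Keq expr → x = -0.01401; check Q = 0.0883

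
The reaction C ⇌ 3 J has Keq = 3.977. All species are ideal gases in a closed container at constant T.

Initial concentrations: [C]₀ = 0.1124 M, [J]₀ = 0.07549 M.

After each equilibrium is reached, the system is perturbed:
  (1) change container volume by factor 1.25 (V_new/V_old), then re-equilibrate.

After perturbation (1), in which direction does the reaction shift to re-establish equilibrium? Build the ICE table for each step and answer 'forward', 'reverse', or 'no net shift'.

Q₀ = 0.003827 vs Keq = 3.977 ⇒ Q<K, forward
Step 1:
                    C           J
  init         0.1124     0.07549
  Δ          -0.09931      0.2979
  eq          0.01309      0.3734
  solve Keq expr → x = 0.09931; check Q = 3.977
Then change container volume by factor 1.25 (V_new/V_old).
Step 2:
                    C           J
  init        0.01047      0.2987
  Δ          -0.00312    0.009361
  eq         0.007353      0.3081
  solve Keq expr → x = 0.00312; check Q = 3.977

Direction: forward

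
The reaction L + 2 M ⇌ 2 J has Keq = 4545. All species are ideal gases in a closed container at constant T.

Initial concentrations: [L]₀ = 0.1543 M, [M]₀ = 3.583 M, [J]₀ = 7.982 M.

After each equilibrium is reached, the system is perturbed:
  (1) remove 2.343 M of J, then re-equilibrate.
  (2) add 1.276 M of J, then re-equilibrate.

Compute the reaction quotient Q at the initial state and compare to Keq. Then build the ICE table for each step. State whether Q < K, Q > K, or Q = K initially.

Q₀ = 32.16 vs Keq = 4545 ⇒ Q<K, forward
Step 1:
                    L           M           J
  I            0.1543       3.583       7.982
  C           -0.1529     -0.3058      0.3058
  E          0.001407       3.277       8.288
  solve Keq expr → x = 0.1529; check Q = 4545
Then remove 2.343 M of J.
Step 2:
                    L           M           J
  I          0.001407       3.277       5.945
  C       -6.8221e-04   -0.001364    0.001364
  E        7.2492e-04       3.276       5.946
  solve Keq expr → x = 6.8221e-04; check Q = 4545
Then add 1.276 M of J.
Step 3:
                    L           M           J
  I        7.2492e-04       3.276       7.222
  C        3.4385e-04  6.8771e-04 -6.8771e-04
  E          0.001069       3.277       7.221
  solve Keq expr → x = -3.4385e-04; check Q = 4545

Q₀ = 32.16; Q < K (proceeds forward)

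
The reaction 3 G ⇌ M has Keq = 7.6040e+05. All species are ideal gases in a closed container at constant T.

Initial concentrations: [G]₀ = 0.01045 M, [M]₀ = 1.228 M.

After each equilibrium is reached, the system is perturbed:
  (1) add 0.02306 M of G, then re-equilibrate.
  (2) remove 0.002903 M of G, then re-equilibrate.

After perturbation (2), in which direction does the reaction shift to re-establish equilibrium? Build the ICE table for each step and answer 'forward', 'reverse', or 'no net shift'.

Q₀ = 1.0761e+06 vs Keq = 7.6040e+05 ⇒ Q>K, reverse
Step 1:
                   G          M
  init       0.01045      1.228
  Δ         0.001281 -4.2700e-04
  eq         0.01173      1.228
  solve Keq expr → x = -4.2700e-04; check Q = 7.6040e+05
Then add 0.02306 M of G.
Step 2:
                   G          M
  init       0.03479      1.228
  Δ         -0.02304   0.007679
  eq         0.01176      1.235
  solve Keq expr → x = 0.007679; check Q = 7.6040e+05
Then remove 0.002903 M of G.
Step 3:
                   G          M
  init      0.008852      1.235
  Δ           0.0029 -9.6664e-04
  eq         0.01175      1.234
  solve Keq expr → x = -9.6664e-04; check Q = 7.6040e+05

Direction: reverse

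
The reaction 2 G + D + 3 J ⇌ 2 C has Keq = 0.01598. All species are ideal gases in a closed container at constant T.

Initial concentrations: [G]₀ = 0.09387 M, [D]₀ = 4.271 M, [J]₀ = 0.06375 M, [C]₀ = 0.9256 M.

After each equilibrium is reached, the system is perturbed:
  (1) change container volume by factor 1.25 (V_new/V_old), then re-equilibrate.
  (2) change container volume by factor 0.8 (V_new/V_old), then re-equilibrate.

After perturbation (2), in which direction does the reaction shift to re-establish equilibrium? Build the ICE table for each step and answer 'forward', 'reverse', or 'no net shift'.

Direction: forward

Q₀ = 8.7866e+04 vs Keq = 0.01598 ⇒ Q>K, reverse
Step 1:
                  G         D         J         C
  Initial   0.09387     4.271   0.06375    0.9256
  Change     0.6847    0.3424     1.027   -0.6847
  Equil      0.7786     4.613     1.091    0.2409
  solve Keq expr → x = -0.3424; check Q = 0.01598
Then change container volume by factor 1.25 (V_new/V_old).
Step 2:
                  G         D         J         C
  Initial    0.6229     3.691    0.8727    0.1927
  Change    0.04461    0.0223   0.06691  -0.04461
  Equil      0.6675     3.713    0.9396    0.1481
  solve Keq expr → x = -0.0223; check Q = 0.01598
Then change container volume by factor 0.8 (V_new/V_old).
Step 3:
                  G         D         J         C
  Initial    0.8344     4.641     1.174    0.1851
  Change   -0.05576  -0.02788  -0.08364   0.05576
  Equil      0.7786     4.613     1.091    0.2409
  solve Keq expr → x = 0.02788; check Q = 0.01598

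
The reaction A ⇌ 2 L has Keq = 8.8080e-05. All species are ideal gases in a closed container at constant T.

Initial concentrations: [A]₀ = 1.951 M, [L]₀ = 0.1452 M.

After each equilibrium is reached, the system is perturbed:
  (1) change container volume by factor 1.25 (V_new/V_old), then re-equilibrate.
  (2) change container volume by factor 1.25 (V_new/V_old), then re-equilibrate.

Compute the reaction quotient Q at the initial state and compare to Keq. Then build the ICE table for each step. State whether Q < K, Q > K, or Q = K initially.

Q₀ = 0.01081 vs Keq = 8.8080e-05 ⇒ Q>K, reverse
Step 1:
                    A           L
  init          1.951      0.1452
  Δ           0.06594     -0.1319
  eq            2.017     0.01333
  solve Keq expr → x = -0.06594; check Q = 8.8080e-05
Then change container volume by factor 1.25 (V_new/V_old).
Step 2:
                    A           L
  init          1.614     0.01066
  Δ       -6.2813e-04    0.001256
  eq            1.613     0.01192
  solve Keq expr → x = 6.2813e-04; check Q = 8.8080e-05
Then change container volume by factor 1.25 (V_new/V_old).
Step 3:
                    A           L
  init           1.29    0.009535
  Δ       -5.6159e-04    0.001123
  eq             1.29     0.01066
  solve Keq expr → x = 5.6159e-04; check Q = 8.8080e-05

Q₀ = 0.01081; Q > K (proceeds reverse)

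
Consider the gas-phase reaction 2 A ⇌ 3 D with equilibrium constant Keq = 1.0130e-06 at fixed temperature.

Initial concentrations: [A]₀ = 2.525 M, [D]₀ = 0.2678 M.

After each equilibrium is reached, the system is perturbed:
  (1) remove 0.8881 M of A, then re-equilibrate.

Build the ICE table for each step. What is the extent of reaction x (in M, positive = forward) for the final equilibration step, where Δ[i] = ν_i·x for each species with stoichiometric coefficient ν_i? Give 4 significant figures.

Q₀ = 0.003012 vs Keq = 1.0130e-06 ⇒ Q>K, reverse
Step 1:
                  A         D
  I           2.525    0.2678
  C          0.1656   -0.2484
  E           2.691   0.01943
  solve Keq expr → x = -0.08279; check Q = 1.0130e-06
Then remove 0.8881 M of A.
Step 2:
                  A         D
  I           1.802   0.01943
  C        0.003025 -0.004537
  E           1.806   0.01489
  solve Keq expr → x = -0.001512; check Q = 1.0130e-06

x = -0.001512 M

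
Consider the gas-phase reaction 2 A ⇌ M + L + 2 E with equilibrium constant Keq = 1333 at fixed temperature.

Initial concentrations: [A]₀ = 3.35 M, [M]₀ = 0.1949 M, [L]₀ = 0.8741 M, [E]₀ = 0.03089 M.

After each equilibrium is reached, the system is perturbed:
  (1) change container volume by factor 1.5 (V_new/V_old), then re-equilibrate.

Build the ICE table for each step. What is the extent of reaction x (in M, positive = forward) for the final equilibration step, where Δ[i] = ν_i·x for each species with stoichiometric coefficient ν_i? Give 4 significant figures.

Q₀ = 1.4485e-05 vs Keq = 1333 ⇒ Q<K, forward
Step 1:
                    A           M           L           E
  Initial        3.35      0.1949      0.8741     0.03089
  Change       -3.167       1.583       1.583       3.167
  Equil        0.1831       1.778       2.458       3.198
  solve Keq expr → x = 1.583; check Q = 1333
Then change container volume by factor 1.5 (V_new/V_old).
Step 2:
                    A           M           L           E
  Initial      0.1221       1.186       1.638       2.132
  Change     -0.03809     0.01904     0.01904     0.03809
  Equil       0.08398       1.205       1.657        2.17
  solve Keq expr → x = 0.01904; check Q = 1333

x = 0.01904 M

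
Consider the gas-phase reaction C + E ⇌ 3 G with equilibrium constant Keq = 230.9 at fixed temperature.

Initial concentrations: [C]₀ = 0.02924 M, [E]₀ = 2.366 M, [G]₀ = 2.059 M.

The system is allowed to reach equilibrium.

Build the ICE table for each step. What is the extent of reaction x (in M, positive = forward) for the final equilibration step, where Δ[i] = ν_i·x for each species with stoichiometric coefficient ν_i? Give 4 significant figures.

x = 0.0123 M

Q₀ = 126.2 vs Keq = 230.9 ⇒ Q<K, forward
Step 1:
                    C           E           G
  I           0.02924       2.366       2.059
  C           -0.0123     -0.0123      0.0369
  E           0.01694       2.354       2.096
  solve Keq expr → x = 0.0123; check Q = 230.9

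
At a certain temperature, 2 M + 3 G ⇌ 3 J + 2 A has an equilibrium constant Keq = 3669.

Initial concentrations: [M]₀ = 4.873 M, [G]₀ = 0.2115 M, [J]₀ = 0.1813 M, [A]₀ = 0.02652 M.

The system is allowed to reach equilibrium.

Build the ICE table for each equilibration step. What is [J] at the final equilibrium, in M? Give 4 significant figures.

Q₀ = 1.8656e-05 vs Keq = 3669 ⇒ Q<K, forward
Step 1:
                  M         G         J         A
  init        4.873    0.2115    0.1813   0.02652
  Δ         -0.1392   -0.2088    0.2088    0.1392
  eq          4.734  0.002707    0.3901    0.1657
  solve Keq expr → x = 0.0696; check Q = 3669

[J]_eq = 0.3901 M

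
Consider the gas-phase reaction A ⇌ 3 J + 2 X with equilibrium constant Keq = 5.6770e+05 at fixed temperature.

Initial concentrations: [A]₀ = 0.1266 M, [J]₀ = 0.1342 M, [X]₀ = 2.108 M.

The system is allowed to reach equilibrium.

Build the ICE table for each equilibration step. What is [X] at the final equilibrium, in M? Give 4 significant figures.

Q₀ = 0.08483 vs Keq = 5.6770e+05 ⇒ Q<K, forward
Step 1:
                   A          J          X
  I           0.1266     0.1342      2.108
  C          -0.1266     0.3798     0.2532
  E       1.3336e-06      0.514      2.361
  solve Keq expr → x = 0.1266; check Q = 5.6770e+05

[X]_eq = 2.361 M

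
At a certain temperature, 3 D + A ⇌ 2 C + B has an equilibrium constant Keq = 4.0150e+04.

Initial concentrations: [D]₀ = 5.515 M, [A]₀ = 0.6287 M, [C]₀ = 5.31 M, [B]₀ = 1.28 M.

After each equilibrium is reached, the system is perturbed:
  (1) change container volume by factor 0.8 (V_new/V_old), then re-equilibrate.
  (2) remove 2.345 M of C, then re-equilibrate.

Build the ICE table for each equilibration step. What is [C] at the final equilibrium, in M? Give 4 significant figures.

[C]_eq = 5.864 M

Q₀ = 0.3422 vs Keq = 4.0150e+04 ⇒ Q<K, forward
Step 1:
                  D         A         C         B
  Initial     5.515    0.6287      5.31      1.28
  Change     -1.886   -0.6287     1.257    0.6287
  Equil       3.629 4.2899e-05     6.567     1.909
  solve Keq expr → x = 0.6287; check Q = 4.0150e+04
Then change container volume by factor 0.8 (V_new/V_old).
Step 2:
                  D         A         C         B
  Initial     4.536 5.3624e-05     8.209     2.386
  Change  -3.2170e-05 -1.0723e-05 2.1447e-05 1.0723e-05
  Equil       4.536 4.2900e-05     8.209     2.386
  solve Keq expr → x = 1.0723e-05; check Q = 4.0150e+04
Then remove 2.345 M of C.
Step 3:
                  D         A         C         B
  Initial     4.536 4.2900e-05     5.864     2.386
  Change  -6.3022e-05 -2.1007e-05 4.2015e-05 2.1007e-05
  Equil       4.536 2.1893e-05     5.864     2.386
  solve Keq expr → x = 2.1007e-05; check Q = 4.0150e+04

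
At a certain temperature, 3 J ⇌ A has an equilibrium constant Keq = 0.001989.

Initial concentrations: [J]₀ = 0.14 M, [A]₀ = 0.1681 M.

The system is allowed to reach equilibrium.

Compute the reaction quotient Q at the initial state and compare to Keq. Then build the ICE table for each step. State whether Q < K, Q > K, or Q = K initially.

Q₀ = 61.26; Q > K (proceeds reverse)

Q₀ = 61.26 vs Keq = 0.001989 ⇒ Q>K, reverse
Step 1:
                    J           A
  init           0.14      0.1681
  Δ            0.5027     -0.1676
  eq           0.6427  5.2807e-04
  solve Keq expr → x = -0.1676; check Q = 0.001989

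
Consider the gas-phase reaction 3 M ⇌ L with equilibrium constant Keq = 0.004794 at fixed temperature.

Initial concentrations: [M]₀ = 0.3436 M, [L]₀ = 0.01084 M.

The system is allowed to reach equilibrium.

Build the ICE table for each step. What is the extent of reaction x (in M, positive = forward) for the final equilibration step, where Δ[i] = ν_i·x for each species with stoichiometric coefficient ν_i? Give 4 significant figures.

x = -0.01059 M

Q₀ = 0.2672 vs Keq = 0.004794 ⇒ Q>K, reverse
Step 1:
                    M           L
  I            0.3436     0.01084
  C           0.03176    -0.01059
  E            0.3754  2.5354e-04
  solve Keq expr → x = -0.01059; check Q = 0.004794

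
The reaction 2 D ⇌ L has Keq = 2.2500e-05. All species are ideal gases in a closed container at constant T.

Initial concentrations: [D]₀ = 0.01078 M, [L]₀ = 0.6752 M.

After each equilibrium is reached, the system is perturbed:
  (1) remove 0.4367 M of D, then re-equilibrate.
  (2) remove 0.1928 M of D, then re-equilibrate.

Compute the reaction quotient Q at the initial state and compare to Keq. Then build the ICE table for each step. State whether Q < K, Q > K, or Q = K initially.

Q₀ = 5810; Q > K (proceeds reverse)

Q₀ = 5810 vs Keq = 2.2500e-05 ⇒ Q>K, reverse
Step 1:
                   D          L
  Initial    0.01078     0.6752
  Change        1.35    -0.6752
  Equil        1.361 4.1683e-05
  solve Keq expr → x = -0.6752; check Q = 2.2500e-05
Then remove 0.4367 M of D.
Step 2:
                   D          L
  Initial     0.9244 4.1683e-05
  Change  4.4910e-05 -2.2455e-05
  Equil       0.9244 1.9228e-05
  solve Keq expr → x = -2.2455e-05; check Q = 2.2500e-05
Then remove 0.1928 M of D.
Step 3:
                   D          L
  Initial     0.7316 1.9228e-05
  Change  1.4367e-05 -7.1836e-06
  Equil       0.7317 1.2045e-05
  solve Keq expr → x = -7.1836e-06; check Q = 2.2500e-05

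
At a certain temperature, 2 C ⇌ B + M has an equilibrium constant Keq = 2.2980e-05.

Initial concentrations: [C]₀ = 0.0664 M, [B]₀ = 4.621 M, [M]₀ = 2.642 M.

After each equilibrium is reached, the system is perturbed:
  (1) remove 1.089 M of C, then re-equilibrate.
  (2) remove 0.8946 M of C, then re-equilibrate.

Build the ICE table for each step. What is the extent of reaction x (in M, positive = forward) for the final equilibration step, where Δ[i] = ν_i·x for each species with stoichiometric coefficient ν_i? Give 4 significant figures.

Q₀ = 2769 vs Keq = 2.2980e-05 ⇒ Q>K, reverse
Step 1:
                    C           B           M
  I            0.0664       4.621       2.642
  C             5.283      -2.642      -2.642
  E              5.35       1.979  3.3227e-04
  solve Keq expr → x = -2.642; check Q = 2.2980e-05
Then remove 1.089 M of C.
Step 2:
                    C           B           M
  I             4.261       1.979  3.3227e-04
  C        2.4294e-04 -1.2147e-04 -1.2147e-04
  E             4.261       1.979  2.1080e-04
  solve Keq expr → x = -1.2147e-04; check Q = 2.2980e-05
Then remove 0.8946 M of C.
Step 3:
                    C           B           M
  I             3.366       1.979  2.1080e-04
  C        1.5841e-04 -7.9207e-05 -7.9207e-05
  E             3.367       1.979  1.3160e-04
  solve Keq expr → x = -7.9207e-05; check Q = 2.2980e-05

x = -7.9207e-05 M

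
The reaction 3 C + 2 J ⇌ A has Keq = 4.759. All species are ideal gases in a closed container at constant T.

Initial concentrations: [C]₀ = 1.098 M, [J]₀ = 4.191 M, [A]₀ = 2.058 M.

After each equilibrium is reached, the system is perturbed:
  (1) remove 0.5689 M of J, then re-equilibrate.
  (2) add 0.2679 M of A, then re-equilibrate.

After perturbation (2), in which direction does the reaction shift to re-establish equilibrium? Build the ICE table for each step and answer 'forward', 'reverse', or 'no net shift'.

Direction: reverse

Q₀ = 0.08851 vs Keq = 4.759 ⇒ Q<K, forward
Step 1:
                   C          J          A
  init         1.098      4.191      2.058
  Δ           -0.768     -0.512      0.256
  eq            0.33      3.679      2.314
  solve Keq expr → x = 0.256; check Q = 4.759
Then remove 0.5689 M of J.
Step 2:
                   C          J          A
  init          0.33       3.11      2.314
  Δ          0.03654    0.02436   -0.01218
  eq          0.3665      3.134      2.302
  solve Keq expr → x = -0.01218; check Q = 4.759
Then add 0.2679 M of A.
Step 3:
                   C          J          A
  init        0.3665      3.134       2.57
  Δ           0.0128   0.008534  -0.004267
  eq          0.3793      3.143      2.565
  solve Keq expr → x = -0.004267; check Q = 4.759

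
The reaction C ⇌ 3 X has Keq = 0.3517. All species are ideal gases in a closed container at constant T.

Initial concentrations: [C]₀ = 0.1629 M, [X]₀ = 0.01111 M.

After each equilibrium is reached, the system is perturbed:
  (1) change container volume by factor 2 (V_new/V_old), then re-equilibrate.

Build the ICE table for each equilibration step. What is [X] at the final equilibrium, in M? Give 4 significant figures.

Q₀ = 8.4182e-06 vs Keq = 0.3517 ⇒ Q<K, forward
Step 1:
                    C           X
  I            0.1629     0.01111
  C          -0.09315      0.2795
  E           0.06975      0.2906
  solve Keq expr → x = 0.09315; check Q = 0.3517
Then change container volume by factor 2 (V_new/V_old).
Step 2:
                    C           X
  I           0.03487      0.1453
  C          -0.01515     0.04544
  E           0.01973      0.1907
  solve Keq expr → x = 0.01515; check Q = 0.3517

[X]_eq = 0.1907 M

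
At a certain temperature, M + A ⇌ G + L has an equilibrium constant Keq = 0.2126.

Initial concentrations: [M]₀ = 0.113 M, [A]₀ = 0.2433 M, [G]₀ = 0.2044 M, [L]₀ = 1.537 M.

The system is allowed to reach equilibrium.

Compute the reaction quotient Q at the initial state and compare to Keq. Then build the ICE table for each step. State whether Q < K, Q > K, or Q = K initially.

Q₀ = 11.43; Q > K (proceeds reverse)

Q₀ = 11.43 vs Keq = 0.2126 ⇒ Q>K, reverse
Step 1:
                   M          A          G          L
  init         0.113     0.2433     0.2044      1.537
  Δ           0.1844     0.1844    -0.1844    -0.1844
  eq          0.2974     0.4277    0.01999      1.353
  solve Keq expr → x = -0.1844; check Q = 0.2126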